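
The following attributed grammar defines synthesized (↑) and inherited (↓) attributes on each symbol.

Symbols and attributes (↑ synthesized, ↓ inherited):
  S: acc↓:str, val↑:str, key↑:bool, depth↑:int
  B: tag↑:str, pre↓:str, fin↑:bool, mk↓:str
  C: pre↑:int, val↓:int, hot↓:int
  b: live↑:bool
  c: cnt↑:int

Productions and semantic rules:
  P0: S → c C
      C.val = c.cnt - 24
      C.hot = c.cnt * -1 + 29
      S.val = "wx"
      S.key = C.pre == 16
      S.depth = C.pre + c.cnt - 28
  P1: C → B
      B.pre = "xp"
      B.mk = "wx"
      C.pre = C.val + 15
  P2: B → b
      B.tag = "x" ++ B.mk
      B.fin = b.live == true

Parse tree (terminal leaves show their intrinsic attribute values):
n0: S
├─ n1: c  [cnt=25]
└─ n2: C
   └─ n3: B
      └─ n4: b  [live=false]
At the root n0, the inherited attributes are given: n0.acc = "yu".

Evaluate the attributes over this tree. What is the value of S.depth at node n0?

1. n0.acc = "yu"  [given at root]
2. n1.cnt = 25  [terminal]
3. n2.val = 1  [c.cnt - 24]
4. n2.hot = 4  [c.cnt * -1 + 29]
5. n3.pre = "xp"  ["xp"]
6. n3.mk = "wx"  ["wx"]
7. n4.live = false  [terminal]
8. n3.tag = "xwx"  ["x" ++ B.mk]
9. n3.fin = false  [b.live == true]
10. n2.pre = 16  [C.val + 15]
11. n0.val = "wx"  ["wx"]
12. n0.key = true  [C.pre == 16]
13. n0.depth = 13  [C.pre + c.cnt - 28]

13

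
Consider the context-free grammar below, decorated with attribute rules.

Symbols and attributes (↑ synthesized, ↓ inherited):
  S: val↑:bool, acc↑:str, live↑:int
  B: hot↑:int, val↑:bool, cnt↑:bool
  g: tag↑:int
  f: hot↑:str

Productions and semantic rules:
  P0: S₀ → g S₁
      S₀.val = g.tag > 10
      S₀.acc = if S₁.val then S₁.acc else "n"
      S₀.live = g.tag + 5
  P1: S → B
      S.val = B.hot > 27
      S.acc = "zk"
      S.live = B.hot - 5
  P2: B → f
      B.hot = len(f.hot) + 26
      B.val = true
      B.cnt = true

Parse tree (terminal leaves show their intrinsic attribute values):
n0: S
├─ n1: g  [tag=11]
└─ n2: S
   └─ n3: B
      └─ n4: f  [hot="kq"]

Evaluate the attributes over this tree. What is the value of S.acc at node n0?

1. n1.tag = 11  [terminal]
2. n4.hot = "kq"  [terminal]
3. n3.hot = 28  [len(f.hot) + 26]
4. n3.val = true  [true]
5. n3.cnt = true  [true]
6. n2.val = true  [B.hot > 27]
7. n2.acc = "zk"  ["zk"]
8. n2.live = 23  [B.hot - 5]
9. n0.val = true  [g.tag > 10]
10. n0.acc = "zk"  [if S₁.val then S₁.acc else "n"]
11. n0.live = 16  [g.tag + 5]

"zk"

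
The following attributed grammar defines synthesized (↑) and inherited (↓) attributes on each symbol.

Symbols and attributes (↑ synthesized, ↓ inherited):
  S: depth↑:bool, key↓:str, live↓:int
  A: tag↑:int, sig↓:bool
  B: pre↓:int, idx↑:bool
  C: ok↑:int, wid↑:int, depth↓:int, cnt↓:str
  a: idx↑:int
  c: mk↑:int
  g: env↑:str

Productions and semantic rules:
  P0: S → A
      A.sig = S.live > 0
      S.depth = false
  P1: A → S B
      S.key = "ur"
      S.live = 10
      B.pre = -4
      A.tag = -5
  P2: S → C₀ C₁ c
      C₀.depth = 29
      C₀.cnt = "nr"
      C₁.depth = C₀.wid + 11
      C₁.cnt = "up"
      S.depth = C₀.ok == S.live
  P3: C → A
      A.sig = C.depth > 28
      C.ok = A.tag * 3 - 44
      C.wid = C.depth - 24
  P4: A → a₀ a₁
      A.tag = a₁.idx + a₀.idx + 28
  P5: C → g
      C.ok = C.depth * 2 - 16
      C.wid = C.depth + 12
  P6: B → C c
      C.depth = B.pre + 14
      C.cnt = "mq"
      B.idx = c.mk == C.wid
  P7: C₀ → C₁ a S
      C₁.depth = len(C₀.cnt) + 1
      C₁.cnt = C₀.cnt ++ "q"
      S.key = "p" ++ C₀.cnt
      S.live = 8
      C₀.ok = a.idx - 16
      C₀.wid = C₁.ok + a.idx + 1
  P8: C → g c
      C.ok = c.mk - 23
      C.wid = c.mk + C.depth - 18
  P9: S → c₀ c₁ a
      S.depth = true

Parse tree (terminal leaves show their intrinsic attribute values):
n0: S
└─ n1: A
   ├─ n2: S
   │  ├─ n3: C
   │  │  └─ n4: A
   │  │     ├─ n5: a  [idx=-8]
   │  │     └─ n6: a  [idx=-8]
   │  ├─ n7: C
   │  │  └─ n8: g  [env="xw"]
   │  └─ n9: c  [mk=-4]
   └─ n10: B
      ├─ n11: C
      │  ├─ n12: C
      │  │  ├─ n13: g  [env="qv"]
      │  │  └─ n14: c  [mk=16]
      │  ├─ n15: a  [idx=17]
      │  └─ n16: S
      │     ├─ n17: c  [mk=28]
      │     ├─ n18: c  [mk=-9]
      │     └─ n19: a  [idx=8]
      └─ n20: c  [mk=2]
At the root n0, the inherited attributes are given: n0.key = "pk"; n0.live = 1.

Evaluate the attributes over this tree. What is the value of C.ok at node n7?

1. n0.key = "pk"  [given at root]
2. n0.live = 1  [given at root]
3. n1.sig = true  [S.live > 0]
4. n2.key = "ur"  ["ur"]
5. n2.live = 10  [10]
6. n3.depth = 29  [29]
7. n3.cnt = "nr"  ["nr"]
8. n4.sig = true  [C.depth > 28]
9. n5.idx = -8  [terminal]
10. n6.idx = -8  [terminal]
11. n4.tag = 12  [a₁.idx + a₀.idx + 28]
12. n3.ok = -8  [A.tag * 3 - 44]
13. n3.wid = 5  [C.depth - 24]
14. n7.depth = 16  [C₀.wid + 11]
15. n7.cnt = "up"  ["up"]
16. n8.env = "xw"  [terminal]
17. n7.ok = 16  [C.depth * 2 - 16]
18. n7.wid = 28  [C.depth + 12]
19. n9.mk = -4  [terminal]
20. n2.depth = false  [C₀.ok == S.live]
21. n10.pre = -4  [-4]
22. n11.depth = 10  [B.pre + 14]
23. n11.cnt = "mq"  ["mq"]
24. n12.depth = 3  [len(C₀.cnt) + 1]
25. n12.cnt = "mqq"  [C₀.cnt ++ "q"]
26. n13.env = "qv"  [terminal]
27. n14.mk = 16  [terminal]
28. n12.ok = -7  [c.mk - 23]
29. n12.wid = 1  [c.mk + C.depth - 18]
30. n15.idx = 17  [terminal]
31. n16.key = "pmq"  ["p" ++ C₀.cnt]
32. n16.live = 8  [8]
33. n17.mk = 28  [terminal]
34. n18.mk = -9  [terminal]
35. n19.idx = 8  [terminal]
36. n16.depth = true  [true]
37. n11.ok = 1  [a.idx - 16]
38. n11.wid = 11  [C₁.ok + a.idx + 1]
39. n20.mk = 2  [terminal]
40. n10.idx = false  [c.mk == C.wid]
41. n1.tag = -5  [-5]
42. n0.depth = false  [false]

16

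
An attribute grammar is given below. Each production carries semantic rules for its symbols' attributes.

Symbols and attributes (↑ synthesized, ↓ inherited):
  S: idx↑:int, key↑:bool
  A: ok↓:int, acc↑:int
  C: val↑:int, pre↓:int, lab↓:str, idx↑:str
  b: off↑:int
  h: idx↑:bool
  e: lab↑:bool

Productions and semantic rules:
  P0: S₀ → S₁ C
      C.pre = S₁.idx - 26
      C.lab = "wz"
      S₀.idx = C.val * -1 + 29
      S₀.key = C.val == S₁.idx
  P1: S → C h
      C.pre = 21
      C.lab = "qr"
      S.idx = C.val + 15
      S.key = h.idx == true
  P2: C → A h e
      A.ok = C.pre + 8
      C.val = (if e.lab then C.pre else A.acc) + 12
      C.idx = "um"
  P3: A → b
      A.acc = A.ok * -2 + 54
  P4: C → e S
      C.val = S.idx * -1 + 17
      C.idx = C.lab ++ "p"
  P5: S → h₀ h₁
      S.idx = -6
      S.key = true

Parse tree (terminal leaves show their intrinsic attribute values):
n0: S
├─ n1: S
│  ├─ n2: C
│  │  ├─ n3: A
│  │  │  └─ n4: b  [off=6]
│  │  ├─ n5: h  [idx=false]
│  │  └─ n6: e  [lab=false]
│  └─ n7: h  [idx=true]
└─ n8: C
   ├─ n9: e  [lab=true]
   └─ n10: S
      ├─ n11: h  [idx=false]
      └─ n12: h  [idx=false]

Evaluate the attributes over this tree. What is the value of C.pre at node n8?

1. n2.pre = 21  [21]
2. n2.lab = "qr"  ["qr"]
3. n3.ok = 29  [C.pre + 8]
4. n4.off = 6  [terminal]
5. n3.acc = -4  [A.ok * -2 + 54]
6. n5.idx = false  [terminal]
7. n6.lab = false  [terminal]
8. n2.val = 8  [(if e.lab then C.pre else A.acc) + 12]
9. n2.idx = "um"  ["um"]
10. n7.idx = true  [terminal]
11. n1.idx = 23  [C.val + 15]
12. n1.key = true  [h.idx == true]
13. n8.pre = -3  [S₁.idx - 26]
14. n8.lab = "wz"  ["wz"]
15. n9.lab = true  [terminal]
16. n11.idx = false  [terminal]
17. n12.idx = false  [terminal]
18. n10.idx = -6  [-6]
19. n10.key = true  [true]
20. n8.val = 23  [S.idx * -1 + 17]
21. n8.idx = "wzp"  [C.lab ++ "p"]
22. n0.idx = 6  [C.val * -1 + 29]
23. n0.key = true  [C.val == S₁.idx]

-3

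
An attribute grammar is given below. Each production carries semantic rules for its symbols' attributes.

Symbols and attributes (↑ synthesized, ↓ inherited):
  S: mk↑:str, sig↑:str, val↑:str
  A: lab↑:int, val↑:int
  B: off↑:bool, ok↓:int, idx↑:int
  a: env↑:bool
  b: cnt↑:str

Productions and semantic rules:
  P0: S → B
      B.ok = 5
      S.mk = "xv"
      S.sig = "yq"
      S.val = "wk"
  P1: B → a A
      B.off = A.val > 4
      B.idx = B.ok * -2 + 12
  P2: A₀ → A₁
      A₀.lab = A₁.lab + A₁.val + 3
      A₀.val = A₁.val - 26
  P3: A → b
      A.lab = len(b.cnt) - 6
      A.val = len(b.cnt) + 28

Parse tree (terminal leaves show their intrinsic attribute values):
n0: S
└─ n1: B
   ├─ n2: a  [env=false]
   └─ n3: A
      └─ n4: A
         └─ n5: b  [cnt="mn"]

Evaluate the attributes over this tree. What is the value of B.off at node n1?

false

1. n1.ok = 5  [5]
2. n2.env = false  [terminal]
3. n5.cnt = "mn"  [terminal]
4. n4.lab = -4  [len(b.cnt) - 6]
5. n4.val = 30  [len(b.cnt) + 28]
6. n3.lab = 29  [A₁.lab + A₁.val + 3]
7. n3.val = 4  [A₁.val - 26]
8. n1.off = false  [A.val > 4]
9. n1.idx = 2  [B.ok * -2 + 12]
10. n0.mk = "xv"  ["xv"]
11. n0.sig = "yq"  ["yq"]
12. n0.val = "wk"  ["wk"]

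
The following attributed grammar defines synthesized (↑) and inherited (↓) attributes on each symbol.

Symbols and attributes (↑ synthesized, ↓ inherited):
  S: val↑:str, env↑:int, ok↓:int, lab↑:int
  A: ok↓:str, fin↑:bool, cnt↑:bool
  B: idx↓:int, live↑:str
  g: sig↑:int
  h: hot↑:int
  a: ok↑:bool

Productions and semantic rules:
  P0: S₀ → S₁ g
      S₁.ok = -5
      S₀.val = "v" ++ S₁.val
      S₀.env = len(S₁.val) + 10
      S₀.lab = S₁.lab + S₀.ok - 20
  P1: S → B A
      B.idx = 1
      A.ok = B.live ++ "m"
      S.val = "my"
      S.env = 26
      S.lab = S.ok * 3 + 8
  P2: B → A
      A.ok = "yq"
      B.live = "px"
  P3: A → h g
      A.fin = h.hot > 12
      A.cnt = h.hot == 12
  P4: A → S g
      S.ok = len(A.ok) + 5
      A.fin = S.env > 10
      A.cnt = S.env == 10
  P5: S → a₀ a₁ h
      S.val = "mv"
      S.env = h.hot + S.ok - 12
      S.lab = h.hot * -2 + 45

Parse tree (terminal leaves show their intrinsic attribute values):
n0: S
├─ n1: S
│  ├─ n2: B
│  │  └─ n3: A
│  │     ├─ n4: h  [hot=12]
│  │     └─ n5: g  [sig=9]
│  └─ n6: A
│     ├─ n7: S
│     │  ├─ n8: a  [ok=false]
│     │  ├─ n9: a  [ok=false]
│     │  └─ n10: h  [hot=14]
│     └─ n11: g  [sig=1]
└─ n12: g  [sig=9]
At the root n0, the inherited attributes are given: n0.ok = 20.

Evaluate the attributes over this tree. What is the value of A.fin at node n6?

1. n0.ok = 20  [given at root]
2. n1.ok = -5  [-5]
3. n2.idx = 1  [1]
4. n3.ok = "yq"  ["yq"]
5. n4.hot = 12  [terminal]
6. n5.sig = 9  [terminal]
7. n3.fin = false  [h.hot > 12]
8. n3.cnt = true  [h.hot == 12]
9. n2.live = "px"  ["px"]
10. n6.ok = "pxm"  [B.live ++ "m"]
11. n7.ok = 8  [len(A.ok) + 5]
12. n8.ok = false  [terminal]
13. n9.ok = false  [terminal]
14. n10.hot = 14  [terminal]
15. n7.val = "mv"  ["mv"]
16. n7.env = 10  [h.hot + S.ok - 12]
17. n7.lab = 17  [h.hot * -2 + 45]
18. n11.sig = 1  [terminal]
19. n6.fin = false  [S.env > 10]
20. n6.cnt = true  [S.env == 10]
21. n1.val = "my"  ["my"]
22. n1.env = 26  [26]
23. n1.lab = -7  [S.ok * 3 + 8]
24. n12.sig = 9  [terminal]
25. n0.val = "vmy"  ["v" ++ S₁.val]
26. n0.env = 12  [len(S₁.val) + 10]
27. n0.lab = -7  [S₁.lab + S₀.ok - 20]

false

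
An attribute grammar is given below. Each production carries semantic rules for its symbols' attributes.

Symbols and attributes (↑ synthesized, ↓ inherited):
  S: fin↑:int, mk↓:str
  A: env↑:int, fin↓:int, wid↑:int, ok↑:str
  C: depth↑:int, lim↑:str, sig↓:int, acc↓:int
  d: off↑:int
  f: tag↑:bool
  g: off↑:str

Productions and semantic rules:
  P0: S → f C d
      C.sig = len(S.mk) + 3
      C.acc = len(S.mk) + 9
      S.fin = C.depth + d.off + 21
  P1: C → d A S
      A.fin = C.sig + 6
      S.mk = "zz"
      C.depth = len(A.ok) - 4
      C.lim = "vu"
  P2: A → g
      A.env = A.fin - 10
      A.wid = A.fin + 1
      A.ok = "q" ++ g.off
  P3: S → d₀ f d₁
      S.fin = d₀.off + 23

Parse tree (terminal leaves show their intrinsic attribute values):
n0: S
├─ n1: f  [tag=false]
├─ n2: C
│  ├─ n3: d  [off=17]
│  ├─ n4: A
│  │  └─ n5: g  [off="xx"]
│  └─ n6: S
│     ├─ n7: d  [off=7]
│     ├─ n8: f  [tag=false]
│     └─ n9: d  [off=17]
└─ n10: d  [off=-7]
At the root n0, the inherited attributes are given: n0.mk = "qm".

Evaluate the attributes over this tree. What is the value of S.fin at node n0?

1. n0.mk = "qm"  [given at root]
2. n1.tag = false  [terminal]
3. n2.sig = 5  [len(S.mk) + 3]
4. n2.acc = 11  [len(S.mk) + 9]
5. n3.off = 17  [terminal]
6. n4.fin = 11  [C.sig + 6]
7. n5.off = "xx"  [terminal]
8. n4.env = 1  [A.fin - 10]
9. n4.wid = 12  [A.fin + 1]
10. n4.ok = "qxx"  ["q" ++ g.off]
11. n6.mk = "zz"  ["zz"]
12. n7.off = 7  [terminal]
13. n8.tag = false  [terminal]
14. n9.off = 17  [terminal]
15. n6.fin = 30  [d₀.off + 23]
16. n2.depth = -1  [len(A.ok) - 4]
17. n2.lim = "vu"  ["vu"]
18. n10.off = -7  [terminal]
19. n0.fin = 13  [C.depth + d.off + 21]

13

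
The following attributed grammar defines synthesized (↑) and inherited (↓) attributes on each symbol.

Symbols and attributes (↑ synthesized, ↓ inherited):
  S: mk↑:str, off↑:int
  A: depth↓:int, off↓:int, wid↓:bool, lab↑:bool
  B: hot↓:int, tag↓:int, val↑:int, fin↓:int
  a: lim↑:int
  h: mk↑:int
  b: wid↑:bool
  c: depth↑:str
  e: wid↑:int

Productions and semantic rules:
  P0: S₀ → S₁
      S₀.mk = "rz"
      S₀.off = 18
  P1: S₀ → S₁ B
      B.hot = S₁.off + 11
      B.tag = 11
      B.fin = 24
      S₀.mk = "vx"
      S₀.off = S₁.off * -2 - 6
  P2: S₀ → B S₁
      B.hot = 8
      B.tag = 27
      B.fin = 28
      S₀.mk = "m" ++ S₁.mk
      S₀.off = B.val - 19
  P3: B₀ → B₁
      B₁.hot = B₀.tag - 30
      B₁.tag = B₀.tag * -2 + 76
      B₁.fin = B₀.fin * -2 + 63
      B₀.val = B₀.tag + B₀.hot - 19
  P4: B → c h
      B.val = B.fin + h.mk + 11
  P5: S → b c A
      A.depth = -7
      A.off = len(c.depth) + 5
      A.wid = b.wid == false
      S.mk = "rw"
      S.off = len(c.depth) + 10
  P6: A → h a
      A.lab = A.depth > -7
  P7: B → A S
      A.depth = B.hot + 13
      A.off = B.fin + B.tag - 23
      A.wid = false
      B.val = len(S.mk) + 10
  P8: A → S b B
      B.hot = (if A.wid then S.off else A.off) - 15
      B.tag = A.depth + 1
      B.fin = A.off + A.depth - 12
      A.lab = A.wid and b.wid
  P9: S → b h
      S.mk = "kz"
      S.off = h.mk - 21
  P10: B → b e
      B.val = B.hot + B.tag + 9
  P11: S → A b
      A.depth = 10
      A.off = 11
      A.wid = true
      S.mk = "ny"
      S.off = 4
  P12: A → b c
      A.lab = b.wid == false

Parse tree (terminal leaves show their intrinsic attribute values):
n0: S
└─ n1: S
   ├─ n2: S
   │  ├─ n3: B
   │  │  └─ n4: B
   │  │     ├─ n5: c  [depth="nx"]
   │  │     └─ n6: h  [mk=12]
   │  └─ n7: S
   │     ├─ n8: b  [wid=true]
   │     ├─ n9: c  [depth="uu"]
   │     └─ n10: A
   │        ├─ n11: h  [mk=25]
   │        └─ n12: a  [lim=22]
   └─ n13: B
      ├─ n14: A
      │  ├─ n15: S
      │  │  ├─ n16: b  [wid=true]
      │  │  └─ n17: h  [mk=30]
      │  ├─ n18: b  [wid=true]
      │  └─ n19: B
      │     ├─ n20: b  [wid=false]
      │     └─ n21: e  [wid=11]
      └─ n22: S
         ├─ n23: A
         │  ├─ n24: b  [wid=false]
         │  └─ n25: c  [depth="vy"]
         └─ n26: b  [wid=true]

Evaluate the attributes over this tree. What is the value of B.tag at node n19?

1. n3.hot = 8  [8]
2. n3.tag = 27  [27]
3. n3.fin = 28  [28]
4. n4.hot = -3  [B₀.tag - 30]
5. n4.tag = 22  [B₀.tag * -2 + 76]
6. n4.fin = 7  [B₀.fin * -2 + 63]
7. n5.depth = "nx"  [terminal]
8. n6.mk = 12  [terminal]
9. n4.val = 30  [B.fin + h.mk + 11]
10. n3.val = 16  [B₀.tag + B₀.hot - 19]
11. n8.wid = true  [terminal]
12. n9.depth = "uu"  [terminal]
13. n10.depth = -7  [-7]
14. n10.off = 7  [len(c.depth) + 5]
15. n10.wid = false  [b.wid == false]
16. n11.mk = 25  [terminal]
17. n12.lim = 22  [terminal]
18. n10.lab = false  [A.depth > -7]
19. n7.mk = "rw"  ["rw"]
20. n7.off = 12  [len(c.depth) + 10]
21. n2.mk = "mrw"  ["m" ++ S₁.mk]
22. n2.off = -3  [B.val - 19]
23. n13.hot = 8  [S₁.off + 11]
24. n13.tag = 11  [11]
25. n13.fin = 24  [24]
26. n14.depth = 21  [B.hot + 13]
27. n14.off = 12  [B.fin + B.tag - 23]
28. n14.wid = false  [false]
29. n16.wid = true  [terminal]
30. n17.mk = 30  [terminal]
31. n15.mk = "kz"  ["kz"]
32. n15.off = 9  [h.mk - 21]
33. n18.wid = true  [terminal]
34. n19.hot = -3  [(if A.wid then S.off else A.off) - 15]
35. n19.tag = 22  [A.depth + 1]
36. n19.fin = 21  [A.off + A.depth - 12]
37. n20.wid = false  [terminal]
38. n21.wid = 11  [terminal]
39. n19.val = 28  [B.hot + B.tag + 9]
40. n14.lab = false  [A.wid and b.wid]
41. n23.depth = 10  [10]
42. n23.off = 11  [11]
43. n23.wid = true  [true]
44. n24.wid = false  [terminal]
45. n25.depth = "vy"  [terminal]
46. n23.lab = true  [b.wid == false]
47. n26.wid = true  [terminal]
48. n22.mk = "ny"  ["ny"]
49. n22.off = 4  [4]
50. n13.val = 12  [len(S.mk) + 10]
51. n1.mk = "vx"  ["vx"]
52. n1.off = 0  [S₁.off * -2 - 6]
53. n0.mk = "rz"  ["rz"]
54. n0.off = 18  [18]

22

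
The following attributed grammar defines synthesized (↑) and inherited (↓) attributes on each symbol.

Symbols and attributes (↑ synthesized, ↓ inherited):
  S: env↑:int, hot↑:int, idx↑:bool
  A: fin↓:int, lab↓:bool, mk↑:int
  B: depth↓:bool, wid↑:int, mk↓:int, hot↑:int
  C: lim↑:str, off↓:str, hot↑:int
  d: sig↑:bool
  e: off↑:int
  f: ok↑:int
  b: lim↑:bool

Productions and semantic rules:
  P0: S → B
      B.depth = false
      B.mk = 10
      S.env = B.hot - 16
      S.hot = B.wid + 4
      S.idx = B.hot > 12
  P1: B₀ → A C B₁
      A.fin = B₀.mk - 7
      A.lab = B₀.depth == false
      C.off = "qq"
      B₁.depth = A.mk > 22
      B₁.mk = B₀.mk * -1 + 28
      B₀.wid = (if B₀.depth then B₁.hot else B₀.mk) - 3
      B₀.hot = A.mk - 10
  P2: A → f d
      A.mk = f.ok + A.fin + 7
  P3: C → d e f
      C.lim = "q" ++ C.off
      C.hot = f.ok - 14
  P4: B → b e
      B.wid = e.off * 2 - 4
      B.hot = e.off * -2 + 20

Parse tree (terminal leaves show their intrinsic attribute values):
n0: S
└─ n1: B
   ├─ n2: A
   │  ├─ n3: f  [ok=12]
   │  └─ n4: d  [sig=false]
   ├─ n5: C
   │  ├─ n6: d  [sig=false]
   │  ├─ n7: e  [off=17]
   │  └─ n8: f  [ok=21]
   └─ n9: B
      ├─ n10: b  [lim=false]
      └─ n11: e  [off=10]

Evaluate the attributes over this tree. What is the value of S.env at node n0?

1. n1.depth = false  [false]
2. n1.mk = 10  [10]
3. n2.fin = 3  [B₀.mk - 7]
4. n2.lab = true  [B₀.depth == false]
5. n3.ok = 12  [terminal]
6. n4.sig = false  [terminal]
7. n2.mk = 22  [f.ok + A.fin + 7]
8. n5.off = "qq"  ["qq"]
9. n6.sig = false  [terminal]
10. n7.off = 17  [terminal]
11. n8.ok = 21  [terminal]
12. n5.lim = "qqq"  ["q" ++ C.off]
13. n5.hot = 7  [f.ok - 14]
14. n9.depth = false  [A.mk > 22]
15. n9.mk = 18  [B₀.mk * -1 + 28]
16. n10.lim = false  [terminal]
17. n11.off = 10  [terminal]
18. n9.wid = 16  [e.off * 2 - 4]
19. n9.hot = 0  [e.off * -2 + 20]
20. n1.wid = 7  [(if B₀.depth then B₁.hot else B₀.mk) - 3]
21. n1.hot = 12  [A.mk - 10]
22. n0.env = -4  [B.hot - 16]
23. n0.hot = 11  [B.wid + 4]
24. n0.idx = false  [B.hot > 12]

-4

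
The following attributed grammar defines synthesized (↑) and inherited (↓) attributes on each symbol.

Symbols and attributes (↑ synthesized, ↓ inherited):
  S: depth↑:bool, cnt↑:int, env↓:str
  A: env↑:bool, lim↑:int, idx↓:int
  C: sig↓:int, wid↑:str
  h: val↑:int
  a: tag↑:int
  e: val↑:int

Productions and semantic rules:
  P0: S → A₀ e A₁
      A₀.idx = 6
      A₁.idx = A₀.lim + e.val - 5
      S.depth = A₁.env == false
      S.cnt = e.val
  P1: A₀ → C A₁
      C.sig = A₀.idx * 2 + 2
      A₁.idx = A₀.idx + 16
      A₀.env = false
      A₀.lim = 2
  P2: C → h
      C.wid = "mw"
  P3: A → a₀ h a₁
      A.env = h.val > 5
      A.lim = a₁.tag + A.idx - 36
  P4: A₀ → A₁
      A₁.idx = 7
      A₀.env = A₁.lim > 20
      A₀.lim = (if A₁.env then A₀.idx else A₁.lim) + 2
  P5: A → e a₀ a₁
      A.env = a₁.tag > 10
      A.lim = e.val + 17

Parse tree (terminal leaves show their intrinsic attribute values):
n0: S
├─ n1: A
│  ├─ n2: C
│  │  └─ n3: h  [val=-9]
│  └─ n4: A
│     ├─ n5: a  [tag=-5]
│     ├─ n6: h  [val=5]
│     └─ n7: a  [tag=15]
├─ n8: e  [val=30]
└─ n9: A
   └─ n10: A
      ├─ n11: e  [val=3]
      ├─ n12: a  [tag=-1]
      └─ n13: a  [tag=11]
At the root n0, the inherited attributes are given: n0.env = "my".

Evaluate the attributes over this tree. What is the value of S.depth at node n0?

true

1. n0.env = "my"  [given at root]
2. n1.idx = 6  [6]
3. n2.sig = 14  [A₀.idx * 2 + 2]
4. n3.val = -9  [terminal]
5. n2.wid = "mw"  ["mw"]
6. n4.idx = 22  [A₀.idx + 16]
7. n5.tag = -5  [terminal]
8. n6.val = 5  [terminal]
9. n7.tag = 15  [terminal]
10. n4.env = false  [h.val > 5]
11. n4.lim = 1  [a₁.tag + A.idx - 36]
12. n1.env = false  [false]
13. n1.lim = 2  [2]
14. n8.val = 30  [terminal]
15. n9.idx = 27  [A₀.lim + e.val - 5]
16. n10.idx = 7  [7]
17. n11.val = 3  [terminal]
18. n12.tag = -1  [terminal]
19. n13.tag = 11  [terminal]
20. n10.env = true  [a₁.tag > 10]
21. n10.lim = 20  [e.val + 17]
22. n9.env = false  [A₁.lim > 20]
23. n9.lim = 29  [(if A₁.env then A₀.idx else A₁.lim) + 2]
24. n0.depth = true  [A₁.env == false]
25. n0.cnt = 30  [e.val]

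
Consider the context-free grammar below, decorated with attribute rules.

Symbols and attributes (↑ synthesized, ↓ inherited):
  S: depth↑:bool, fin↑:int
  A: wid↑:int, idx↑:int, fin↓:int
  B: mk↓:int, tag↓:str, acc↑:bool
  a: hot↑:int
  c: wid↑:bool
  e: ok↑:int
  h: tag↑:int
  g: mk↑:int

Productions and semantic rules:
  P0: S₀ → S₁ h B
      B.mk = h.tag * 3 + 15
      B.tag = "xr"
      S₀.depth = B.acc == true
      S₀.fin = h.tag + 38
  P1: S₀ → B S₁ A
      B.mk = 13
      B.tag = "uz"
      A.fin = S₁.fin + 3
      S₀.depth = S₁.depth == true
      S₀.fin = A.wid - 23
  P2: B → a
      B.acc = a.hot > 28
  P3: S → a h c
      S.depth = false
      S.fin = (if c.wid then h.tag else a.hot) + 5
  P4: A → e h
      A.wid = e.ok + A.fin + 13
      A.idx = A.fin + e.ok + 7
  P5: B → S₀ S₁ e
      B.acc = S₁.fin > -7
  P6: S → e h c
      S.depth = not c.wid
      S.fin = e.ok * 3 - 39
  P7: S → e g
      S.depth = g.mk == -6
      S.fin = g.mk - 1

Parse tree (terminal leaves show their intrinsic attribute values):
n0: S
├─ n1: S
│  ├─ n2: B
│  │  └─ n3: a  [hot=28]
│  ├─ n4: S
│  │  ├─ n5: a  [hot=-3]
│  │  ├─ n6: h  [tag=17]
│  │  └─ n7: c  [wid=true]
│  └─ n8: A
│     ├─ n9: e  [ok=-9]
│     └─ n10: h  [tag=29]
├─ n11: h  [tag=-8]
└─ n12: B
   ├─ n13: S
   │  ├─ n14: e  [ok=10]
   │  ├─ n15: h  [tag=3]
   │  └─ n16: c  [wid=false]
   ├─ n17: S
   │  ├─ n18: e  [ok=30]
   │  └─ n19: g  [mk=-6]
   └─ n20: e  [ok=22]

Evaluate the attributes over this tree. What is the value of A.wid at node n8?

29

1. n2.mk = 13  [13]
2. n2.tag = "uz"  ["uz"]
3. n3.hot = 28  [terminal]
4. n2.acc = false  [a.hot > 28]
5. n5.hot = -3  [terminal]
6. n6.tag = 17  [terminal]
7. n7.wid = true  [terminal]
8. n4.depth = false  [false]
9. n4.fin = 22  [(if c.wid then h.tag else a.hot) + 5]
10. n8.fin = 25  [S₁.fin + 3]
11. n9.ok = -9  [terminal]
12. n10.tag = 29  [terminal]
13. n8.wid = 29  [e.ok + A.fin + 13]
14. n8.idx = 23  [A.fin + e.ok + 7]
15. n1.depth = false  [S₁.depth == true]
16. n1.fin = 6  [A.wid - 23]
17. n11.tag = -8  [terminal]
18. n12.mk = -9  [h.tag * 3 + 15]
19. n12.tag = "xr"  ["xr"]
20. n14.ok = 10  [terminal]
21. n15.tag = 3  [terminal]
22. n16.wid = false  [terminal]
23. n13.depth = true  [not c.wid]
24. n13.fin = -9  [e.ok * 3 - 39]
25. n18.ok = 30  [terminal]
26. n19.mk = -6  [terminal]
27. n17.depth = true  [g.mk == -6]
28. n17.fin = -7  [g.mk - 1]
29. n20.ok = 22  [terminal]
30. n12.acc = false  [S₁.fin > -7]
31. n0.depth = false  [B.acc == true]
32. n0.fin = 30  [h.tag + 38]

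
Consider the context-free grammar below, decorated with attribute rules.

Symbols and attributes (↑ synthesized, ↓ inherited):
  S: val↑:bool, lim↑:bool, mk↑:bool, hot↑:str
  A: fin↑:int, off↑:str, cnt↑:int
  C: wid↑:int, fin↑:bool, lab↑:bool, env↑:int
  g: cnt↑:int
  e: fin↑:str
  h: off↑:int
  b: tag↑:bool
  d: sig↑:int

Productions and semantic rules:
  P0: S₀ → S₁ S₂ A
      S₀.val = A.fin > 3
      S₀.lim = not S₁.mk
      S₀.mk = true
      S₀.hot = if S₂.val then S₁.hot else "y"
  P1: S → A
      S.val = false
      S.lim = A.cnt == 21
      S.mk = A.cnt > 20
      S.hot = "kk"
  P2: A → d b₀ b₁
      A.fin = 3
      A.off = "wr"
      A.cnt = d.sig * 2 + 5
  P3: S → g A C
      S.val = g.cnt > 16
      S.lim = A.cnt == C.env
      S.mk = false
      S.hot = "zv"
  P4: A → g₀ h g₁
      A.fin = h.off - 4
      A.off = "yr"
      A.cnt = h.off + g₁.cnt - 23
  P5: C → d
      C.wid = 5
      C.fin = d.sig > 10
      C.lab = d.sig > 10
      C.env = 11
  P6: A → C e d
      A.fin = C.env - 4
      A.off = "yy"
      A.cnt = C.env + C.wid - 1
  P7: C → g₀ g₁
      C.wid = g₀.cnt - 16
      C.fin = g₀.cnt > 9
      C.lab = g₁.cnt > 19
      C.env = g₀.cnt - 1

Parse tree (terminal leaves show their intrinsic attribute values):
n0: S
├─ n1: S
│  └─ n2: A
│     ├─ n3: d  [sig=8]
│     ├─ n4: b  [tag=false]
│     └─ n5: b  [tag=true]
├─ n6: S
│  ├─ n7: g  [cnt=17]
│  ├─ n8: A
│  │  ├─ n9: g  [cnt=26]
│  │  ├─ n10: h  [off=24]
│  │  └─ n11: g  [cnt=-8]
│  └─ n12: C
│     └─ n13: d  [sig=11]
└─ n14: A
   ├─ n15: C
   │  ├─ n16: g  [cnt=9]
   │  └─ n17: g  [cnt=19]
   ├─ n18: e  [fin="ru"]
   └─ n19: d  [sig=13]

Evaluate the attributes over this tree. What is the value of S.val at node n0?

true

1. n3.sig = 8  [terminal]
2. n4.tag = false  [terminal]
3. n5.tag = true  [terminal]
4. n2.fin = 3  [3]
5. n2.off = "wr"  ["wr"]
6. n2.cnt = 21  [d.sig * 2 + 5]
7. n1.val = false  [false]
8. n1.lim = true  [A.cnt == 21]
9. n1.mk = true  [A.cnt > 20]
10. n1.hot = "kk"  ["kk"]
11. n7.cnt = 17  [terminal]
12. n9.cnt = 26  [terminal]
13. n10.off = 24  [terminal]
14. n11.cnt = -8  [terminal]
15. n8.fin = 20  [h.off - 4]
16. n8.off = "yr"  ["yr"]
17. n8.cnt = -7  [h.off + g₁.cnt - 23]
18. n13.sig = 11  [terminal]
19. n12.wid = 5  [5]
20. n12.fin = true  [d.sig > 10]
21. n12.lab = true  [d.sig > 10]
22. n12.env = 11  [11]
23. n6.val = true  [g.cnt > 16]
24. n6.lim = false  [A.cnt == C.env]
25. n6.mk = false  [false]
26. n6.hot = "zv"  ["zv"]
27. n16.cnt = 9  [terminal]
28. n17.cnt = 19  [terminal]
29. n15.wid = -7  [g₀.cnt - 16]
30. n15.fin = false  [g₀.cnt > 9]
31. n15.lab = false  [g₁.cnt > 19]
32. n15.env = 8  [g₀.cnt - 1]
33. n18.fin = "ru"  [terminal]
34. n19.sig = 13  [terminal]
35. n14.fin = 4  [C.env - 4]
36. n14.off = "yy"  ["yy"]
37. n14.cnt = 0  [C.env + C.wid - 1]
38. n0.val = true  [A.fin > 3]
39. n0.lim = false  [not S₁.mk]
40. n0.mk = true  [true]
41. n0.hot = "kk"  [if S₂.val then S₁.hot else "y"]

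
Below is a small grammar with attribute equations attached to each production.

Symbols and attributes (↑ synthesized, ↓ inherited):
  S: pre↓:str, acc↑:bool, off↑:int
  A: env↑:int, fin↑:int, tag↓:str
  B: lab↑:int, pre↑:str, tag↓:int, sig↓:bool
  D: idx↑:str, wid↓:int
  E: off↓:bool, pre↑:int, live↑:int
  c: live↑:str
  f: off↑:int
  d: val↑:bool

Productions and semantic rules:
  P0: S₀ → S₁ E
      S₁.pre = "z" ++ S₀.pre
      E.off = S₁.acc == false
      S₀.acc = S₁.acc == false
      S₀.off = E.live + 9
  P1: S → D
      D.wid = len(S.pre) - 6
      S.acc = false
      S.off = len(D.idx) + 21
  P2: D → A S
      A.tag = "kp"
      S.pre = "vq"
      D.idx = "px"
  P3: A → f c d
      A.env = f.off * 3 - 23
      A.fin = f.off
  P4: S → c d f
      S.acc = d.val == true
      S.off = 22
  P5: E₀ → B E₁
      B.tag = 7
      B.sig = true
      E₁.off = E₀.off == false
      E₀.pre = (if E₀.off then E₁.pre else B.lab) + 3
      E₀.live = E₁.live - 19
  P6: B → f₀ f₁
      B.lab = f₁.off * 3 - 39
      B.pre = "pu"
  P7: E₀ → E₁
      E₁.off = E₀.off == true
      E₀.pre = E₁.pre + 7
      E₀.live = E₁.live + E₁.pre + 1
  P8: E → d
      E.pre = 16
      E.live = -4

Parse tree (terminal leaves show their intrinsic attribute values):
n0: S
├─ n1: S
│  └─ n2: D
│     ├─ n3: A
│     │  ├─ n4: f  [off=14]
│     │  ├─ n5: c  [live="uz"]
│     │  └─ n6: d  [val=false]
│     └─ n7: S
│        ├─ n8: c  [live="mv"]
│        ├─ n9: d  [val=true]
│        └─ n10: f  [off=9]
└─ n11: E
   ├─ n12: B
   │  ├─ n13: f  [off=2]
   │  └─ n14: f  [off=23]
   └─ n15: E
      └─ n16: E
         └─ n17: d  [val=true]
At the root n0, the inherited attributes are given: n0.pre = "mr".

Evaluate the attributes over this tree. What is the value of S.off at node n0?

1. n0.pre = "mr"  [given at root]
2. n1.pre = "zmr"  ["z" ++ S₀.pre]
3. n2.wid = -3  [len(S.pre) - 6]
4. n3.tag = "kp"  ["kp"]
5. n4.off = 14  [terminal]
6. n5.live = "uz"  [terminal]
7. n6.val = false  [terminal]
8. n3.env = 19  [f.off * 3 - 23]
9. n3.fin = 14  [f.off]
10. n7.pre = "vq"  ["vq"]
11. n8.live = "mv"  [terminal]
12. n9.val = true  [terminal]
13. n10.off = 9  [terminal]
14. n7.acc = true  [d.val == true]
15. n7.off = 22  [22]
16. n2.idx = "px"  ["px"]
17. n1.acc = false  [false]
18. n1.off = 23  [len(D.idx) + 21]
19. n11.off = true  [S₁.acc == false]
20. n12.tag = 7  [7]
21. n12.sig = true  [true]
22. n13.off = 2  [terminal]
23. n14.off = 23  [terminal]
24. n12.lab = 30  [f₁.off * 3 - 39]
25. n12.pre = "pu"  ["pu"]
26. n15.off = false  [E₀.off == false]
27. n16.off = false  [E₀.off == true]
28. n17.val = true  [terminal]
29. n16.pre = 16  [16]
30. n16.live = -4  [-4]
31. n15.pre = 23  [E₁.pre + 7]
32. n15.live = 13  [E₁.live + E₁.pre + 1]
33. n11.pre = 26  [(if E₀.off then E₁.pre else B.lab) + 3]
34. n11.live = -6  [E₁.live - 19]
35. n0.acc = true  [S₁.acc == false]
36. n0.off = 3  [E.live + 9]

3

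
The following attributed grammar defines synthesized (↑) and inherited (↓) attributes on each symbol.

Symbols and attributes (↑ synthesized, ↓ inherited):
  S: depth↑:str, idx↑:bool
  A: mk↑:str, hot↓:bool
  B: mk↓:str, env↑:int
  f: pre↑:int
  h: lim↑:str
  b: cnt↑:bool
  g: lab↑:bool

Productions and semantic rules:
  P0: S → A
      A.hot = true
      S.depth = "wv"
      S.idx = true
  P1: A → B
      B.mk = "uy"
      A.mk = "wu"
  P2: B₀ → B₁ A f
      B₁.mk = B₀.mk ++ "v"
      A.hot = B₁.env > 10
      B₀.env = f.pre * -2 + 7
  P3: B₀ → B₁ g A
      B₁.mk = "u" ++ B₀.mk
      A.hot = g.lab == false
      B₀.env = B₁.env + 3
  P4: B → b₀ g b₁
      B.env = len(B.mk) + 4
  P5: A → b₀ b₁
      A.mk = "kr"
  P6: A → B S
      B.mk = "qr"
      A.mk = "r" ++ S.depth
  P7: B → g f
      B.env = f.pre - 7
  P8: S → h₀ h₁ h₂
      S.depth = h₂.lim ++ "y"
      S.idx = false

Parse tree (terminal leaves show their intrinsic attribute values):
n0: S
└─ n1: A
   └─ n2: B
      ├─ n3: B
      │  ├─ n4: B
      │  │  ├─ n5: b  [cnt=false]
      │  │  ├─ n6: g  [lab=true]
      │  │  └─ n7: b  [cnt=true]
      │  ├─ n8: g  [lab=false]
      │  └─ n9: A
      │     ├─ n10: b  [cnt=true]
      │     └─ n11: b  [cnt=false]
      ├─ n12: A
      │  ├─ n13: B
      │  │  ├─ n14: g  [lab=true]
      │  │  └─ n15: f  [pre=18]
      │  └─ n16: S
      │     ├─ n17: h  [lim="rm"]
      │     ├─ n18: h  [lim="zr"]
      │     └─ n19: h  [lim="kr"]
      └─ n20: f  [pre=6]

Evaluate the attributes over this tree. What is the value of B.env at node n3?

11

1. n1.hot = true  [true]
2. n2.mk = "uy"  ["uy"]
3. n3.mk = "uyv"  [B₀.mk ++ "v"]
4. n4.mk = "uuyv"  ["u" ++ B₀.mk]
5. n5.cnt = false  [terminal]
6. n6.lab = true  [terminal]
7. n7.cnt = true  [terminal]
8. n4.env = 8  [len(B.mk) + 4]
9. n8.lab = false  [terminal]
10. n9.hot = true  [g.lab == false]
11. n10.cnt = true  [terminal]
12. n11.cnt = false  [terminal]
13. n9.mk = "kr"  ["kr"]
14. n3.env = 11  [B₁.env + 3]
15. n12.hot = true  [B₁.env > 10]
16. n13.mk = "qr"  ["qr"]
17. n14.lab = true  [terminal]
18. n15.pre = 18  [terminal]
19. n13.env = 11  [f.pre - 7]
20. n17.lim = "rm"  [terminal]
21. n18.lim = "zr"  [terminal]
22. n19.lim = "kr"  [terminal]
23. n16.depth = "kry"  [h₂.lim ++ "y"]
24. n16.idx = false  [false]
25. n12.mk = "rkry"  ["r" ++ S.depth]
26. n20.pre = 6  [terminal]
27. n2.env = -5  [f.pre * -2 + 7]
28. n1.mk = "wu"  ["wu"]
29. n0.depth = "wv"  ["wv"]
30. n0.idx = true  [true]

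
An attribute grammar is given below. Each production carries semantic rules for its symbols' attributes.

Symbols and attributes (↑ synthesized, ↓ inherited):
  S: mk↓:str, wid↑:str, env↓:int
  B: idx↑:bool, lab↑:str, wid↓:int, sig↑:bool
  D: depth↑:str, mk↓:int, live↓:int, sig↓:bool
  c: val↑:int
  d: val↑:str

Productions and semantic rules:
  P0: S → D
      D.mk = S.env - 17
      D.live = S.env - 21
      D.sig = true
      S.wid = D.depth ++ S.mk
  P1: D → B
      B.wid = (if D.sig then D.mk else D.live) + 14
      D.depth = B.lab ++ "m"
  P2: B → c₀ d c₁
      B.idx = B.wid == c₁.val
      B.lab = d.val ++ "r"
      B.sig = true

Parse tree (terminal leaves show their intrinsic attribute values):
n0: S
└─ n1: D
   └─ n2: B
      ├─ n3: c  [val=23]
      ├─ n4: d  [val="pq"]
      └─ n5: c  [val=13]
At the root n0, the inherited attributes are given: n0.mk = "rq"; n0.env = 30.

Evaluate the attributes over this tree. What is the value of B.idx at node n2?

1. n0.mk = "rq"  [given at root]
2. n0.env = 30  [given at root]
3. n1.mk = 13  [S.env - 17]
4. n1.live = 9  [S.env - 21]
5. n1.sig = true  [true]
6. n2.wid = 27  [(if D.sig then D.mk else D.live) + 14]
7. n3.val = 23  [terminal]
8. n4.val = "pq"  [terminal]
9. n5.val = 13  [terminal]
10. n2.idx = false  [B.wid == c₁.val]
11. n2.lab = "pqr"  [d.val ++ "r"]
12. n2.sig = true  [true]
13. n1.depth = "pqrm"  [B.lab ++ "m"]
14. n0.wid = "pqrmrq"  [D.depth ++ S.mk]

false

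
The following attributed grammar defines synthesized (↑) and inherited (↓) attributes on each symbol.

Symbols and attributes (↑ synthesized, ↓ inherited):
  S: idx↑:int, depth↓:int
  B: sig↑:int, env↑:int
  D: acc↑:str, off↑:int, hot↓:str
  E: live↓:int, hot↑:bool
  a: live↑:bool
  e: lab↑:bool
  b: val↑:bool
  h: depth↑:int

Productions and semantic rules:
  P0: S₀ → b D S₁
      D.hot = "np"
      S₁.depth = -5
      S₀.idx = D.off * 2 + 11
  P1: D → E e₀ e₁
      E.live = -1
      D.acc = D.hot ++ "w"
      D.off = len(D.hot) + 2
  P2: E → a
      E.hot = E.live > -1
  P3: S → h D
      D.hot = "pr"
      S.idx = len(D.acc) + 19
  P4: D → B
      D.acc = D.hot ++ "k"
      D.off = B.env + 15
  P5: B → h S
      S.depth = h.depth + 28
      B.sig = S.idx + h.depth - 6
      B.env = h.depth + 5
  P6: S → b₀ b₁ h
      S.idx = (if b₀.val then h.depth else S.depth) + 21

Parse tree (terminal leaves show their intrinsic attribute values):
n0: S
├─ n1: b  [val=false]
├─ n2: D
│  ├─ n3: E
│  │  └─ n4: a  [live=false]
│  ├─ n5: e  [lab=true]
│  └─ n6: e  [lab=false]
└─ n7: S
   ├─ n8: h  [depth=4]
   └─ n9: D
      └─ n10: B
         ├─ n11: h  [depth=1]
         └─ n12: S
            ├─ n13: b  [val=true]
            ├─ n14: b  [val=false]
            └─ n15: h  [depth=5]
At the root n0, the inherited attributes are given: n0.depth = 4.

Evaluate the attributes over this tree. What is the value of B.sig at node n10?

1. n0.depth = 4  [given at root]
2. n1.val = false  [terminal]
3. n2.hot = "np"  ["np"]
4. n3.live = -1  [-1]
5. n4.live = false  [terminal]
6. n3.hot = false  [E.live > -1]
7. n5.lab = true  [terminal]
8. n6.lab = false  [terminal]
9. n2.acc = "npw"  [D.hot ++ "w"]
10. n2.off = 4  [len(D.hot) + 2]
11. n7.depth = -5  [-5]
12. n8.depth = 4  [terminal]
13. n9.hot = "pr"  ["pr"]
14. n11.depth = 1  [terminal]
15. n12.depth = 29  [h.depth + 28]
16. n13.val = true  [terminal]
17. n14.val = false  [terminal]
18. n15.depth = 5  [terminal]
19. n12.idx = 26  [(if b₀.val then h.depth else S.depth) + 21]
20. n10.sig = 21  [S.idx + h.depth - 6]
21. n10.env = 6  [h.depth + 5]
22. n9.acc = "prk"  [D.hot ++ "k"]
23. n9.off = 21  [B.env + 15]
24. n7.idx = 22  [len(D.acc) + 19]
25. n0.idx = 19  [D.off * 2 + 11]

21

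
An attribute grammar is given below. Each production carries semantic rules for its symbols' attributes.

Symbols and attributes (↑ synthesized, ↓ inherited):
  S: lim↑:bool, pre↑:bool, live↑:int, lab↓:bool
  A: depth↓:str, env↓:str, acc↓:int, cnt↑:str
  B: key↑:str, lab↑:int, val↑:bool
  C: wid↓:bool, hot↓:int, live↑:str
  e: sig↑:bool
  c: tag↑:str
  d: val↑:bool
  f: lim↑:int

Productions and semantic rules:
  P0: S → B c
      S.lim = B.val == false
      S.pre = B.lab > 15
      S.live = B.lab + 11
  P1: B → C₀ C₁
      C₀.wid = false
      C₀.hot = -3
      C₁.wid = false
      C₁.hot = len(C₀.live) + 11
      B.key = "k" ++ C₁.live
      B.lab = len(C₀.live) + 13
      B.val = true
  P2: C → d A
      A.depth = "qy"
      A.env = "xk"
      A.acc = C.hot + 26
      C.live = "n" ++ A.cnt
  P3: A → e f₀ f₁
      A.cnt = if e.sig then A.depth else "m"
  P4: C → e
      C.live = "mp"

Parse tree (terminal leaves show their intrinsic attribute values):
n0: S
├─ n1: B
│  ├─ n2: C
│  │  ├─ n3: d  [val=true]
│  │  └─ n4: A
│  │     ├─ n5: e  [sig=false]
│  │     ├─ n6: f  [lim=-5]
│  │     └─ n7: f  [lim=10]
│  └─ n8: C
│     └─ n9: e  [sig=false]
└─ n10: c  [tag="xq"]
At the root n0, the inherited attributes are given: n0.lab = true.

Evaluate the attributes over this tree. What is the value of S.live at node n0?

26

1. n0.lab = true  [given at root]
2. n2.wid = false  [false]
3. n2.hot = -3  [-3]
4. n3.val = true  [terminal]
5. n4.depth = "qy"  ["qy"]
6. n4.env = "xk"  ["xk"]
7. n4.acc = 23  [C.hot + 26]
8. n5.sig = false  [terminal]
9. n6.lim = -5  [terminal]
10. n7.lim = 10  [terminal]
11. n4.cnt = "m"  [if e.sig then A.depth else "m"]
12. n2.live = "nm"  ["n" ++ A.cnt]
13. n8.wid = false  [false]
14. n8.hot = 13  [len(C₀.live) + 11]
15. n9.sig = false  [terminal]
16. n8.live = "mp"  ["mp"]
17. n1.key = "kmp"  ["k" ++ C₁.live]
18. n1.lab = 15  [len(C₀.live) + 13]
19. n1.val = true  [true]
20. n10.tag = "xq"  [terminal]
21. n0.lim = false  [B.val == false]
22. n0.pre = false  [B.lab > 15]
23. n0.live = 26  [B.lab + 11]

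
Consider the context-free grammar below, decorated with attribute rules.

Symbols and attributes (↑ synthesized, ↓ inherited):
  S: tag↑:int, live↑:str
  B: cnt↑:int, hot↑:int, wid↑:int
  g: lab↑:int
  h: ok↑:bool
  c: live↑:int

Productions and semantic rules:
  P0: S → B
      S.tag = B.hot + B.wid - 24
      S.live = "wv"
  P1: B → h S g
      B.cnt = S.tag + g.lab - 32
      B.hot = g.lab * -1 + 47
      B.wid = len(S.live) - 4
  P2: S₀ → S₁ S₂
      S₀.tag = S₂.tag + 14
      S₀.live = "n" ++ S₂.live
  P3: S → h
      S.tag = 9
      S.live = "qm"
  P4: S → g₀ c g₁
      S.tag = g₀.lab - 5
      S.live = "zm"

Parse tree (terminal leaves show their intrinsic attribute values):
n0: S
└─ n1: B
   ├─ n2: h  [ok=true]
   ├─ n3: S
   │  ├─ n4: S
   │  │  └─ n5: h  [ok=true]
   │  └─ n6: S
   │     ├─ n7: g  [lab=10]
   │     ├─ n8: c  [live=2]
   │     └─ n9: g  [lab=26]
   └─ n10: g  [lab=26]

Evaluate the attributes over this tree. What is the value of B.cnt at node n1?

1. n2.ok = true  [terminal]
2. n5.ok = true  [terminal]
3. n4.tag = 9  [9]
4. n4.live = "qm"  ["qm"]
5. n7.lab = 10  [terminal]
6. n8.live = 2  [terminal]
7. n9.lab = 26  [terminal]
8. n6.tag = 5  [g₀.lab - 5]
9. n6.live = "zm"  ["zm"]
10. n3.tag = 19  [S₂.tag + 14]
11. n3.live = "nzm"  ["n" ++ S₂.live]
12. n10.lab = 26  [terminal]
13. n1.cnt = 13  [S.tag + g.lab - 32]
14. n1.hot = 21  [g.lab * -1 + 47]
15. n1.wid = -1  [len(S.live) - 4]
16. n0.tag = -4  [B.hot + B.wid - 24]
17. n0.live = "wv"  ["wv"]

13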